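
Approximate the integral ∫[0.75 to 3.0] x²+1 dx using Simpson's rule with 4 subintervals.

f(x) = x²+1
a = 0.75, b = 3.0, n = 4
h = (b - a)/n = 0.562500

Simpson's rule: (h/3)[f(x₀) + 4f(x₁) + 2f(x₂) + ... + f(xₙ)]

x_0 = 0.7500, f(x_0) = 1.562500, coefficient = 1
x_1 = 1.3125, f(x_1) = 2.722656, coefficient = 4
x_2 = 1.8750, f(x_2) = 4.515625, coefficient = 2
x_3 = 2.4375, f(x_3) = 6.941406, coefficient = 4
x_4 = 3.0000, f(x_4) = 10.000000, coefficient = 1

I ≈ (0.562500/3) × 59.250000 = 11.109375
Exact value: 11.109375
Error: 0.000000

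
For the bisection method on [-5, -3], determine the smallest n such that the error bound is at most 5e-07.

We need (b-a)/2^n ≤ 5e-07
(-3 - (-5))/2^n ≤ 5e-07
2/2^n ≤ 5e-07
2^n ≥ 4000000
n ≥ log₂(4000000) = 21.93
n ≥ 22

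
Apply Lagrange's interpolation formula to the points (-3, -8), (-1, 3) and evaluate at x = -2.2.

Lagrange interpolation formula:
P(x) = Σ yᵢ × Lᵢ(x)
where Lᵢ(x) = Π_{j≠i} (x - xⱼ)/(xᵢ - xⱼ)

L_0(-2.2) = (-2.2 - (-1))/(-3 - (-1)) = 0.600000
L_1(-2.2) = (-2.2 - (-3))/(-1 - (-3)) = 0.400000

P(-2.2) = (-8)×L_0(-2.2) + 3×L_1(-2.2)
P(-2.2) = -3.600000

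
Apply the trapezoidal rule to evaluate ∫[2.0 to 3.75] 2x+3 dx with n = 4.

f(x) = 2x+3
a = 2.0, b = 3.75, n = 4
h = (b - a)/n = 0.437500

Trapezoidal rule: (h/2)[f(x₀) + 2f(x₁) + 2f(x₂) + ... + f(xₙ)]

x_0 = 2.0000, f(x_0) = 7.000000, coefficient = 1
x_1 = 2.4375, f(x_1) = 7.875000, coefficient = 2
x_2 = 2.8750, f(x_2) = 8.750000, coefficient = 2
x_3 = 3.3125, f(x_3) = 9.625000, coefficient = 2
x_4 = 3.7500, f(x_4) = 10.500000, coefficient = 1

I ≈ (0.437500/2) × 70.000000 = 15.312500
Exact value: 15.312500
Error: 0.000000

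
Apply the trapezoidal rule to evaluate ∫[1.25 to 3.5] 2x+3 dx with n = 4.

f(x) = 2x+3
a = 1.25, b = 3.5, n = 4
h = (b - a)/n = 0.562500

Trapezoidal rule: (h/2)[f(x₀) + 2f(x₁) + 2f(x₂) + ... + f(xₙ)]

x_0 = 1.2500, f(x_0) = 5.500000, coefficient = 1
x_1 = 1.8125, f(x_1) = 6.625000, coefficient = 2
x_2 = 2.3750, f(x_2) = 7.750000, coefficient = 2
x_3 = 2.9375, f(x_3) = 8.875000, coefficient = 2
x_4 = 3.5000, f(x_4) = 10.000000, coefficient = 1

I ≈ (0.562500/2) × 62.000000 = 17.437500
Exact value: 17.437500
Error: 0.000000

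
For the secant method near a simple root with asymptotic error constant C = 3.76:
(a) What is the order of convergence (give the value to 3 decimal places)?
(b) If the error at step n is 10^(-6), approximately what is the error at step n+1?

(a) Secant method has superlinear convergence with order φ = (1+√5)/2 ≈ 1.618.
    This means |e_{n+1}| ≈ C|e_n|^1.618.

(b) With |e_n| = 10^(-6) and C = 3.76:
    |e_{n+1}| ≈ 3.76 × (10^(-6))^1.618 = 3.76 × 10^(-9.71)

(a) ≈ 1.618 (golden ratio); (b) |e_{n+1}| ≈ 7.362e-10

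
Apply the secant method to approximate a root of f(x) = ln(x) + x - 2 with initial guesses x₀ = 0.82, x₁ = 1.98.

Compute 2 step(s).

f(x) = ln(x) + x - 2
x₀ = 0.82, x₁ = 1.98

Secant formula: x_{n+1} = x_n - f(x_n)(x_n - x_{n-1})/(f(x_n) - f(x_{n-1}))

Iteration 1:
  f(0.820000) = -1.378451
  f(1.980000) = 0.663097
  x_2 = 1.980000 - 0.663097×(1.980000 - 0.820000)/(0.663097 - (-1.378451))
       = 1.603231
Iteration 2:
  f(1.980000) = 0.663097
  f(1.603231) = 0.075252
  x_3 = 1.603231 - 0.075252×(1.603231 - 1.980000)/(0.075252 - 0.663097)
       = 1.555000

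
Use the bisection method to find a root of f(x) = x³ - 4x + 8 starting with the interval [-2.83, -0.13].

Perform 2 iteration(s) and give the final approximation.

f(x) = x³ - 4x + 8
Initial interval: [-2.83, -0.13]

Iteration 1:
  c_1 = (-2.830000 + (-0.130000))/2 = -1.480000
  f(c_1) = f(-1.480000) = 10.678208
  f(a) × f(c) < 0, new interval: [-2.830000, -1.480000]
Iteration 2:
  c_2 = (-2.830000 + (-1.480000))/2 = -2.155000
  f(c_2) = f(-2.155000) = 6.612126
  f(a) × f(c) < 0, new interval: [-2.830000, -2.155000]

After 2 iteration(s), the approximation is c_2 = -2.155000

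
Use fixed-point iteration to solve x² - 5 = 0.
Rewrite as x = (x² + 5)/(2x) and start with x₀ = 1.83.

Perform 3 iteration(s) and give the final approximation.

Equation: x² - 5 = 0
Fixed-point form: x = (x² + 5)/(2x)
x₀ = 1.83

x_1 = g(1.830000) = 2.281120
x_2 = g(2.281120) = 2.236513
x_3 = g(2.236513) = 2.236068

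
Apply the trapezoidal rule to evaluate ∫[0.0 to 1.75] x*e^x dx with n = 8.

f(x) = x*e^x
a = 0.0, b = 1.75, n = 8
h = (b - a)/n = 0.218750

Trapezoidal rule: (h/2)[f(x₀) + 2f(x₁) + 2f(x₂) + ... + f(xₙ)]

x_0 = 0.0000, f(x_0) = 0.000000, coefficient = 1
x_1 = 0.2188, f(x_1) = 0.272239, coefficient = 2
x_2 = 0.4375, f(x_2) = 0.677613, coefficient = 2
x_3 = 0.6562, f(x_3) = 1.264955, coefficient = 2
x_4 = 0.8750, f(x_4) = 2.099016, coefficient = 2
x_5 = 1.0938, f(x_5) = 3.265334, coefficient = 2
x_6 = 1.3125, f(x_6) = 4.876529, coefficient = 2
x_7 = 1.5312, f(x_7) = 7.080428, coefficient = 2
x_8 = 1.7500, f(x_8) = 10.070555, coefficient = 1

I ≈ (0.218750/2) × 49.142784 = 5.374992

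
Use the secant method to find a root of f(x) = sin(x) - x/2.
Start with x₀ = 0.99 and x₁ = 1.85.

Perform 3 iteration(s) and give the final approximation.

f(x) = sin(x) - x/2
x₀ = 0.99, x₁ = 1.85

Secant formula: x_{n+1} = x_n - f(x_n)(x_n - x_{n-1})/(f(x_n) - f(x_{n-1}))

Iteration 1:
  f(0.990000) = 0.341026
  f(1.850000) = 0.036275
  x_2 = 1.850000 - 0.036275×(1.850000 - 0.990000)/(0.036275 - 0.341026)
       = 1.952368
Iteration 2:
  f(1.850000) = 0.036275
  f(1.952368) = -0.048103
  x_3 = 1.952368 - (-0.048103)×(1.952368 - 1.850000)/(-0.048103 - 0.036275)
       = 1.894009
Iteration 3:
  f(1.952368) = -0.048103
  f(1.894009) = 0.001215
  x_4 = 1.894009 - 0.001215×(1.894009 - 1.952368)/(0.001215 - (-0.048103))
       = 1.895447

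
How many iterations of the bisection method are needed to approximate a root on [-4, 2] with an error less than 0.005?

We need (b-a)/2^n ≤ 0.005
(2 - (-4))/2^n ≤ 0.005
6/2^n ≤ 0.005
2^n ≥ 1200
n ≥ log₂(1200) = 10.23
n ≥ 11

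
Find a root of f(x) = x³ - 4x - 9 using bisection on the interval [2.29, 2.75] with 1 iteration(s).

f(x) = x³ - 4x - 9
Initial interval: [2.29, 2.75]

Iteration 1:
  c_1 = (2.290000 + 2.750000)/2 = 2.520000
  f(c_1) = f(2.520000) = -3.076992
  f(a) × f(c) ≥ 0, new interval: [2.520000, 2.750000]

After 1 iteration(s), the approximation is c_1 = 2.520000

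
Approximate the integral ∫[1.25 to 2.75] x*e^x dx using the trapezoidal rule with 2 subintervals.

f(x) = x*e^x
a = 1.25, b = 2.75, n = 2
h = (b - a)/n = 0.750000

Trapezoidal rule: (h/2)[f(x₀) + 2f(x₁) + 2f(x₂) + ... + f(xₙ)]

x_0 = 1.2500, f(x_0) = 4.362929, coefficient = 1
x_1 = 2.0000, f(x_1) = 14.778112, coefficient = 2
x_2 = 2.7500, f(x_2) = 43.017238, coefficient = 1

I ≈ (0.750000/2) × 76.936391 = 28.851147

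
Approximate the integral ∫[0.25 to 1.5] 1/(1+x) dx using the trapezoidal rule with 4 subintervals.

f(x) = 1/(1+x)
a = 0.25, b = 1.5, n = 4
h = (b - a)/n = 0.312500

Trapezoidal rule: (h/2)[f(x₀) + 2f(x₁) + 2f(x₂) + ... + f(xₙ)]

x_0 = 0.2500, f(x_0) = 0.800000, coefficient = 1
x_1 = 0.5625, f(x_1) = 0.640000, coefficient = 2
x_2 = 0.8750, f(x_2) = 0.533333, coefficient = 2
x_3 = 1.1875, f(x_3) = 0.457143, coefficient = 2
x_4 = 1.5000, f(x_4) = 0.400000, coefficient = 1

I ≈ (0.312500/2) × 4.460952 = 0.697024
Exact value: 0.693147
Error: 0.003877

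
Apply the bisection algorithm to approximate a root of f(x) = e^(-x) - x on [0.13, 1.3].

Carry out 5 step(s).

f(x) = e^(-x) - x
Initial interval: [0.13, 1.3]

Iteration 1:
  c_1 = (0.130000 + 1.300000)/2 = 0.715000
  f(c_1) = f(0.715000) = -0.225808
  f(a) × f(c) < 0, new interval: [0.130000, 0.715000]
Iteration 2:
  c_2 = (0.130000 + 0.715000)/2 = 0.422500
  f(c_2) = f(0.422500) = 0.232906
  f(a) × f(c) ≥ 0, new interval: [0.422500, 0.715000]
Iteration 3:
  c_3 = (0.422500 + 0.715000)/2 = 0.568750
  f(c_3) = f(0.568750) = -0.002517
  f(a) × f(c) < 0, new interval: [0.422500, 0.568750]
Iteration 4:
  c_4 = (0.422500 + 0.568750)/2 = 0.495625
  f(c_4) = f(0.495625) = 0.113565
  f(a) × f(c) ≥ 0, new interval: [0.495625, 0.568750]
Iteration 5:
  c_5 = (0.495625 + 0.568750)/2 = 0.532188
  f(c_5) = f(0.532188) = 0.055131
  f(a) × f(c) ≥ 0, new interval: [0.532188, 0.568750]

After 5 iteration(s), the approximation is c_5 = 0.532188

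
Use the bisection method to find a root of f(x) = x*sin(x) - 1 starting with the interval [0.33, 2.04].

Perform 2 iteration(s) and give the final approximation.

f(x) = x*sin(x) - 1
Initial interval: [0.33, 2.04]

Iteration 1:
  c_1 = (0.330000 + 2.040000)/2 = 1.185000
  f(c_1) = f(1.185000) = 0.097901
  f(a) × f(c) < 0, new interval: [0.330000, 1.185000]
Iteration 2:
  c_2 = (0.330000 + 1.185000)/2 = 0.757500
  f(c_2) = f(0.757500) = -0.479516
  f(a) × f(c) ≥ 0, new interval: [0.757500, 1.185000]

After 2 iteration(s), the approximation is c_2 = 0.757500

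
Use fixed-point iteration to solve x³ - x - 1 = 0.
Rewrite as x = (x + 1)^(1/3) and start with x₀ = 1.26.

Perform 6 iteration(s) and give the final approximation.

Equation: x³ - x - 1 = 0
Fixed-point form: x = (x + 1)^(1/3)
x₀ = 1.26

x_1 = g(1.260000) = 1.312309
x_2 = g(1.312309) = 1.322357
x_3 = g(1.322357) = 1.324269
x_4 = g(1.324269) = 1.324633
x_5 = g(1.324633) = 1.324702
x_6 = g(1.324702) = 1.324715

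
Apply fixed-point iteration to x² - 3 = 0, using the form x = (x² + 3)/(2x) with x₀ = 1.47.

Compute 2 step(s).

Equation: x² - 3 = 0
Fixed-point form: x = (x² + 3)/(2x)
x₀ = 1.47

x_1 = g(1.470000) = 1.755408
x_2 = g(1.755408) = 1.732206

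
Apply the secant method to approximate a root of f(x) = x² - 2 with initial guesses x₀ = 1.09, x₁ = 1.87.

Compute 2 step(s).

f(x) = x² - 2
x₀ = 1.09, x₁ = 1.87

Secant formula: x_{n+1} = x_n - f(x_n)(x_n - x_{n-1})/(f(x_n) - f(x_{n-1}))

Iteration 1:
  f(1.090000) = -0.811900
  f(1.870000) = 1.496900
  x_2 = 1.870000 - 1.496900×(1.870000 - 1.090000)/(1.496900 - (-0.811900))
       = 1.364291
Iteration 2:
  f(1.870000) = 1.496900
  f(1.364291) = -0.138711
  x_3 = 1.364291 - (-0.138711)×(1.364291 - 1.870000)/(-0.138711 - 1.496900)
       = 1.407178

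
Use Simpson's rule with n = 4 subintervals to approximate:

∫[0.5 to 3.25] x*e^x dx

f(x) = x*e^x
a = 0.5, b = 3.25, n = 4
h = (b - a)/n = 0.687500

Simpson's rule: (h/3)[f(x₀) + 4f(x₁) + 2f(x₂) + ... + f(xₙ)]

x_0 = 0.5000, f(x_0) = 0.824361, coefficient = 1
x_1 = 1.1875, f(x_1) = 3.893663, coefficient = 4
x_2 = 1.8750, f(x_2) = 12.226536, coefficient = 2
x_3 = 2.5625, f(x_3) = 33.231006, coefficient = 4
x_4 = 3.2500, f(x_4) = 83.818605, coefficient = 1

I ≈ (0.687500/3) × 257.594710 = 59.032121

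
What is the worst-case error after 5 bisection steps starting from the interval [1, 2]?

Bisection error bound: |error| ≤ (b-a)/2^n
|error| ≤ (2 - 1)/2^5 = 1/2^5
|error| ≤ 0.0312500000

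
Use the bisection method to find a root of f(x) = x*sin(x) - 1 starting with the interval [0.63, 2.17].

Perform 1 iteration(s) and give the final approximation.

f(x) = x*sin(x) - 1
Initial interval: [0.63, 2.17]

Iteration 1:
  c_1 = (0.630000 + 2.170000)/2 = 1.400000
  f(c_1) = f(1.400000) = 0.379630
  f(a) × f(c) < 0, new interval: [0.630000, 1.400000]

After 1 iteration(s), the approximation is c_1 = 1.400000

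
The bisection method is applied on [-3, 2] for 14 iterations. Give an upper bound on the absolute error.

Bisection error bound: |error| ≤ (b-a)/2^n
|error| ≤ (2 - (-3))/2^14 = 5/2^14
|error| ≤ 0.0003051758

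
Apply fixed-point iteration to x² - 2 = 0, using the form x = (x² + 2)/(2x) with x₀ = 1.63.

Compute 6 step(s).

Equation: x² - 2 = 0
Fixed-point form: x = (x² + 2)/(2x)
x₀ = 1.63

x_1 = g(1.630000) = 1.428497
x_2 = g(1.428497) = 1.414285
x_3 = g(1.414285) = 1.414214
x_4 = g(1.414214) = 1.414214
x_5 = g(1.414214) = 1.414214
x_6 = g(1.414214) = 1.414214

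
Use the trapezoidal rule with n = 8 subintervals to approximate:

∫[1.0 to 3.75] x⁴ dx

f(x) = x⁴
a = 1.0, b = 3.75, n = 8
h = (b - a)/n = 0.343750

Trapezoidal rule: (h/2)[f(x₀) + 2f(x₁) + 2f(x₂) + ... + f(xₙ)]

x_0 = 1.0000, f(x_0) = 1.000000, coefficient = 1
x_1 = 1.3438, f(x_1) = 3.260423, coefficient = 2
x_2 = 1.6875, f(x_2) = 8.109146, coefficient = 2
x_3 = 2.0312, f(x_3) = 17.023683, coefficient = 2
x_4 = 2.3750, f(x_4) = 31.816650, coefficient = 2
x_5 = 2.7188, f(x_5) = 54.635774, coefficient = 2
x_6 = 3.0625, f(x_6) = 87.963882, coefficient = 2
x_7 = 3.4062, f(x_7) = 134.618913, coefficient = 2
x_8 = 3.7500, f(x_8) = 197.753906, coefficient = 1

I ≈ (0.343750/2) × 873.610847 = 150.151864
Exact value: 148.115430
Error: 2.036435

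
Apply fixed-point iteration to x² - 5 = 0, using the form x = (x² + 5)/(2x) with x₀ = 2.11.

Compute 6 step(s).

Equation: x² - 5 = 0
Fixed-point form: x = (x² + 5)/(2x)
x₀ = 2.11

x_1 = g(2.110000) = 2.239834
x_2 = g(2.239834) = 2.236071
x_3 = g(2.236071) = 2.236068
x_4 = g(2.236068) = 2.236068
x_5 = g(2.236068) = 2.236068
x_6 = g(2.236068) = 2.236068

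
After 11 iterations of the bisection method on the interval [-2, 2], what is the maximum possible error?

Bisection error bound: |error| ≤ (b-a)/2^n
|error| ≤ (2 - (-2))/2^11 = 4/2^11
|error| ≤ 0.0019531250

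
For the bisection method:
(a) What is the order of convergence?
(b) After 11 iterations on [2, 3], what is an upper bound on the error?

(a) Bisection has linear (order 1) convergence; the error is halved each step.

(b) Error bound = (b-a)/2^n = (3 - 2)/2^{11}
    = 1/2^{11}

(a) 1 (linear); (b) error ≤ 4.88e-04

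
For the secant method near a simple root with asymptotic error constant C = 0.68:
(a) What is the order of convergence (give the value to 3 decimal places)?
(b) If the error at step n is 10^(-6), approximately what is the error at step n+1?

(a) Secant method has superlinear convergence with order φ = (1+√5)/2 ≈ 1.618.
    This means |e_{n+1}| ≈ C|e_n|^1.618.

(b) With |e_n| = 10^(-6) and C = 0.68:
    |e_{n+1}| ≈ 0.68 × (10^(-6))^1.618 = 0.68 × 10^(-9.71)

(a) ≈ 1.618 (golden ratio); (b) |e_{n+1}| ≈ 1.331e-10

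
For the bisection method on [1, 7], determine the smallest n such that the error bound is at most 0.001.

We need (b-a)/2^n ≤ 0.001
(7 - 1)/2^n ≤ 0.001
6/2^n ≤ 0.001
2^n ≥ 6000
n ≥ log₂(6000) = 12.55
n ≥ 13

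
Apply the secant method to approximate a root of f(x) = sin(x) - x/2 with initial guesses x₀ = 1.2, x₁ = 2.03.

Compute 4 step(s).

f(x) = sin(x) - x/2
x₀ = 1.2, x₁ = 2.03

Secant formula: x_{n+1} = x_n - f(x_n)(x_n - x_{n-1})/(f(x_n) - f(x_{n-1}))

Iteration 1:
  f(1.200000) = 0.332039
  f(2.030000) = -0.118594
  x_2 = 2.030000 - (-0.118594)×(2.030000 - 1.200000)/(-0.118594 - 0.332039)
       = 1.811567
Iteration 2:
  f(2.030000) = -0.118594
  f(1.811567) = 0.065371
  x_3 = 1.811567 - 0.065371×(1.811567 - 2.030000)/(0.065371 - (-0.118594))
       = 1.889186
Iteration 3:
  f(1.811567) = 0.065371
  f(1.889186) = 0.005148
  x_4 = 1.889186 - 0.005148×(1.889186 - 1.811567)/(0.005148 - 0.065371)
       = 1.895821
Iteration 4:
  f(1.889186) = 0.005148
  f(1.895821) = -0.000267
  x_5 = 1.895821 - (-0.000267)×(1.895821 - 1.889186)/(-0.000267 - 0.005148)
       = 1.895493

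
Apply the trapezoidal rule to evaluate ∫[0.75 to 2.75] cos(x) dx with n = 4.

f(x) = cos(x)
a = 0.75, b = 2.75, n = 4
h = (b - a)/n = 0.500000

Trapezoidal rule: (h/2)[f(x₀) + 2f(x₁) + 2f(x₂) + ... + f(xₙ)]

x_0 = 0.7500, f(x_0) = 0.731689, coefficient = 1
x_1 = 1.2500, f(x_1) = 0.315322, coefficient = 2
x_2 = 1.7500, f(x_2) = -0.178246, coefficient = 2
x_3 = 2.2500, f(x_3) = -0.628174, coefficient = 2
x_4 = 2.7500, f(x_4) = -0.924302, coefficient = 1

I ≈ (0.500000/2) × -1.174808 = -0.293702
Exact value: -0.299978
Error: 0.006276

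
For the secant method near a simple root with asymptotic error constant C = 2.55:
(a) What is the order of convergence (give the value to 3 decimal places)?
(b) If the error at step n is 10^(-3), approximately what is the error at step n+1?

(a) Secant method has superlinear convergence with order φ = (1+√5)/2 ≈ 1.618.
    This means |e_{n+1}| ≈ C|e_n|^1.618.

(b) With |e_n| = 10^(-3) and C = 2.55:
    |e_{n+1}| ≈ 2.55 × (10^(-3))^1.618 = 2.55 × 10^(-4.85)

(a) ≈ 1.618 (golden ratio); (b) |e_{n+1}| ≈ 3.568e-05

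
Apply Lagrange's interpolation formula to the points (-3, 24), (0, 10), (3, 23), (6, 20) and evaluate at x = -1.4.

Lagrange interpolation formula:
P(x) = Σ yᵢ × Lᵢ(x)
where Lᵢ(x) = Π_{j≠i} (x - xⱼ)/(xᵢ - xⱼ)

L_0(-1.4) = (-1.4 - 0)/(-3 - 0) × (-1.4 - 3)/(-3 - 3) × (-1.4 - 6)/(-3 - 6) = 0.281383
L_1(-1.4) = (-1.4 - (-3))/(0 - (-3)) × (-1.4 - 3)/(0 - 3) × (-1.4 - 6)/(0 - 6) = 0.964741
L_2(-1.4) = (-1.4 - (-3))/(3 - (-3)) × (-1.4 - 0)/(3 - 0) × (-1.4 - 6)/(3 - 6) = -0.306963
L_3(-1.4) = (-1.4 - (-3))/(6 - (-3)) × (-1.4 - 0)/(6 - 0) × (-1.4 - 3)/(6 - 3) = 0.060840

P(-1.4) = 24×L_0(-1.4) + 10×L_1(-1.4) + 23×L_2(-1.4) + 20×L_3(-1.4)
P(-1.4) = 10.557235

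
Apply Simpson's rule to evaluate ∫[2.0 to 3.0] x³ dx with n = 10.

f(x) = x³
a = 2.0, b = 3.0, n = 10
h = (b - a)/n = 0.100000

Simpson's rule: (h/3)[f(x₀) + 4f(x₁) + 2f(x₂) + ... + f(xₙ)]

x_0 = 2.0000, f(x_0) = 8.000000, coefficient = 1
x_1 = 2.1000, f(x_1) = 9.261000, coefficient = 4
x_2 = 2.2000, f(x_2) = 10.648000, coefficient = 2
x_3 = 2.3000, f(x_3) = 12.167000, coefficient = 4
x_4 = 2.4000, f(x_4) = 13.824000, coefficient = 2
x_5 = 2.5000, f(x_5) = 15.625000, coefficient = 4
x_6 = 2.6000, f(x_6) = 17.576000, coefficient = 2
x_7 = 2.7000, f(x_7) = 19.683000, coefficient = 4
x_8 = 2.8000, f(x_8) = 21.952000, coefficient = 2
x_9 = 2.9000, f(x_9) = 24.389000, coefficient = 4
x_10 = 3.0000, f(x_10) = 27.000000, coefficient = 1

I ≈ (0.100000/3) × 487.500000 = 16.250000
Exact value: 16.250000
Error: 0.000000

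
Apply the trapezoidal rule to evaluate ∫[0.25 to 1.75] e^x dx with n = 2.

f(x) = e^x
a = 0.25, b = 1.75, n = 2
h = (b - a)/n = 0.750000

Trapezoidal rule: (h/2)[f(x₀) + 2f(x₁) + 2f(x₂) + ... + f(xₙ)]

x_0 = 0.2500, f(x_0) = 1.284025, coefficient = 1
x_1 = 1.0000, f(x_1) = 2.718282, coefficient = 2
x_2 = 1.7500, f(x_2) = 5.754603, coefficient = 1

I ≈ (0.750000/2) × 12.475192 = 4.678197
Exact value: 4.470577
Error: 0.207620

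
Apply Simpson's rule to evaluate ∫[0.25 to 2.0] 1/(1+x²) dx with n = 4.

f(x) = 1/(1+x²)
a = 0.25, b = 2.0, n = 4
h = (b - a)/n = 0.437500

Simpson's rule: (h/3)[f(x₀) + 4f(x₁) + 2f(x₂) + ... + f(xₙ)]

x_0 = 0.2500, f(x_0) = 0.941176, coefficient = 1
x_1 = 0.6875, f(x_1) = 0.679045, coefficient = 4
x_2 = 1.1250, f(x_2) = 0.441379, coefficient = 2
x_3 = 1.5625, f(x_3) = 0.290579, coefficient = 4
x_4 = 2.0000, f(x_4) = 0.200000, coefficient = 1

I ≈ (0.437500/3) × 5.902431 = 0.860771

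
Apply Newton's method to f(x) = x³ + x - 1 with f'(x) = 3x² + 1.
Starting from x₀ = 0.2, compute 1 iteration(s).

f(x) = x³ + x - 1
f'(x) = 3x² + 1
x₀ = 0.2

Newton-Raphson formula: x_{n+1} = x_n - f(x_n)/f'(x_n)

Iteration 1:
  f(0.200000) = -0.792000
  f'(0.200000) = 1.120000
  x_1 = 0.200000 - (-0.792000)/1.120000 = 0.907143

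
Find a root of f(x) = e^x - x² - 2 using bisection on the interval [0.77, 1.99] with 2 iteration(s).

f(x) = e^x - x² - 2
Initial interval: [0.77, 1.99]

Iteration 1:
  c_1 = (0.770000 + 1.990000)/2 = 1.380000
  f(c_1) = f(1.380000) = 0.070502
  f(a) × f(c) < 0, new interval: [0.770000, 1.380000]
Iteration 2:
  c_2 = (0.770000 + 1.380000)/2 = 1.075000
  f(c_2) = f(1.075000) = -0.225632
  f(a) × f(c) ≥ 0, new interval: [1.075000, 1.380000]

After 2 iteration(s), the approximation is c_2 = 1.075000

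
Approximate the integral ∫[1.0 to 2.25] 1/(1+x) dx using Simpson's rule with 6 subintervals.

f(x) = 1/(1+x)
a = 1.0, b = 2.25, n = 6
h = (b - a)/n = 0.208333

Simpson's rule: (h/3)[f(x₀) + 4f(x₁) + 2f(x₂) + ... + f(xₙ)]

x_0 = 1.0000, f(x_0) = 0.500000, coefficient = 1
x_1 = 1.2083, f(x_1) = 0.452830, coefficient = 4
x_2 = 1.4167, f(x_2) = 0.413793, coefficient = 2
x_3 = 1.6250, f(x_3) = 0.380952, coefficient = 4
x_4 = 1.8333, f(x_4) = 0.352941, coefficient = 2
x_5 = 2.0417, f(x_5) = 0.328767, coefficient = 4
x_6 = 2.2500, f(x_6) = 0.307692, coefficient = 1

I ≈ (0.208333/3) × 6.991360 = 0.485511
Exact value: 0.485508
Error: 0.000003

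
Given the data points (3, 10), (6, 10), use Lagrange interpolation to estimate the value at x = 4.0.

Lagrange interpolation formula:
P(x) = Σ yᵢ × Lᵢ(x)
where Lᵢ(x) = Π_{j≠i} (x - xⱼ)/(xᵢ - xⱼ)

L_0(4.0) = (4.0 - 6)/(3 - 6) = 0.666667
L_1(4.0) = (4.0 - 3)/(6 - 3) = 0.333333

P(4.0) = 10×L_0(4.0) + 10×L_1(4.0)
P(4.0) = 10.000000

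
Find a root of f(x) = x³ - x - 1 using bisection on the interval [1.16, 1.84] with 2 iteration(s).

f(x) = x³ - x - 1
Initial interval: [1.16, 1.84]

Iteration 1:
  c_1 = (1.160000 + 1.840000)/2 = 1.500000
  f(c_1) = f(1.500000) = 0.875000
  f(a) × f(c) < 0, new interval: [1.160000, 1.500000]
Iteration 2:
  c_2 = (1.160000 + 1.500000)/2 = 1.330000
  f(c_2) = f(1.330000) = 0.022637
  f(a) × f(c) < 0, new interval: [1.160000, 1.330000]

After 2 iteration(s), the approximation is c_2 = 1.330000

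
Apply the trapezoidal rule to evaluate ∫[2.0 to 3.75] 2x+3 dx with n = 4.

f(x) = 2x+3
a = 2.0, b = 3.75, n = 4
h = (b - a)/n = 0.437500

Trapezoidal rule: (h/2)[f(x₀) + 2f(x₁) + 2f(x₂) + ... + f(xₙ)]

x_0 = 2.0000, f(x_0) = 7.000000, coefficient = 1
x_1 = 2.4375, f(x_1) = 7.875000, coefficient = 2
x_2 = 2.8750, f(x_2) = 8.750000, coefficient = 2
x_3 = 3.3125, f(x_3) = 9.625000, coefficient = 2
x_4 = 3.7500, f(x_4) = 10.500000, coefficient = 1

I ≈ (0.437500/2) × 70.000000 = 15.312500
Exact value: 15.312500
Error: 0.000000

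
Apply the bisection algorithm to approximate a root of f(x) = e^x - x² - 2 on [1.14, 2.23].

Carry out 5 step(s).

f(x) = e^x - x² - 2
Initial interval: [1.14, 2.23]

Iteration 1:
  c_1 = (1.140000 + 2.230000)/2 = 1.685000
  f(c_1) = f(1.685000) = 0.553226
  f(a) × f(c) < 0, new interval: [1.140000, 1.685000]
Iteration 2:
  c_2 = (1.140000 + 1.685000)/2 = 1.412500
  f(c_2) = f(1.412500) = 0.111052
  f(a) × f(c) < 0, new interval: [1.140000, 1.412500]
Iteration 3:
  c_3 = (1.140000 + 1.412500)/2 = 1.276250
  f(c_3) = f(1.276250) = -0.045636
  f(a) × f(c) ≥ 0, new interval: [1.276250, 1.412500]
Iteration 4:
  c_4 = (1.276250 + 1.412500)/2 = 1.344375
  f(c_4) = f(1.344375) = 0.028444
  f(a) × f(c) < 0, new interval: [1.276250, 1.344375]
Iteration 5:
  c_5 = (1.276250 + 1.344375)/2 = 1.310313
  f(c_5) = f(1.310313) = -0.009587
  f(a) × f(c) ≥ 0, new interval: [1.310313, 1.344375]

After 5 iteration(s), the approximation is c_5 = 1.310313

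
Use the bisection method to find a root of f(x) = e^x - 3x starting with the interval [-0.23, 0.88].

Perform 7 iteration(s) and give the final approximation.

f(x) = e^x - 3x
Initial interval: [-0.23, 0.88]

Iteration 1:
  c_1 = (-0.230000 + 0.880000)/2 = 0.325000
  f(c_1) = f(0.325000) = 0.409031
  f(a) × f(c) ≥ 0, new interval: [0.325000, 0.880000]
Iteration 2:
  c_2 = (0.325000 + 0.880000)/2 = 0.602500
  f(c_2) = f(0.602500) = 0.019180
  f(a) × f(c) ≥ 0, new interval: [0.602500, 0.880000]
Iteration 3:
  c_3 = (0.602500 + 0.880000)/2 = 0.741250
  f(c_3) = f(0.741250) = -0.125193
  f(a) × f(c) < 0, new interval: [0.602500, 0.741250]
Iteration 4:
  c_4 = (0.602500 + 0.741250)/2 = 0.671875
  f(c_4) = f(0.671875) = -0.057720
  f(a) × f(c) < 0, new interval: [0.602500, 0.671875]
Iteration 5:
  c_5 = (0.602500 + 0.671875)/2 = 0.637188
  f(c_5) = f(0.637188) = -0.020408
  f(a) × f(c) < 0, new interval: [0.602500, 0.637188]
Iteration 6:
  c_6 = (0.602500 + 0.637188)/2 = 0.619844
  f(c_6) = f(0.619844) = -0.000894
  f(a) × f(c) < 0, new interval: [0.602500, 0.619844]
Iteration 7:
  c_7 = (0.602500 + 0.619844)/2 = 0.611172
  f(c_7) = f(0.611172) = 0.009074
  f(a) × f(c) ≥ 0, new interval: [0.611172, 0.619844]

After 7 iteration(s), the approximation is c_7 = 0.611172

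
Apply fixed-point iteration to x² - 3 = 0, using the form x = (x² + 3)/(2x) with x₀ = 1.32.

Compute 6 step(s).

Equation: x² - 3 = 0
Fixed-point form: x = (x² + 3)/(2x)
x₀ = 1.32

x_1 = g(1.320000) = 1.796364
x_2 = g(1.796364) = 1.733202
x_3 = g(1.733202) = 1.732051
x_4 = g(1.732051) = 1.732051
x_5 = g(1.732051) = 1.732051
x_6 = g(1.732051) = 1.732051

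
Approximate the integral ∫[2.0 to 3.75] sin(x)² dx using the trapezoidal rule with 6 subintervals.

f(x) = sin(x)²
a = 2.0, b = 3.75, n = 6
h = (b - a)/n = 0.291667

Trapezoidal rule: (h/2)[f(x₀) + 2f(x₁) + 2f(x₂) + ... + f(xₙ)]

x_0 = 2.0000, f(x_0) = 0.826822, coefficient = 1
x_1 = 2.2917, f(x_1) = 0.564349, coefficient = 2
x_2 = 2.5833, f(x_2) = 0.280593, coefficient = 2
x_3 = 2.8750, f(x_3) = 0.069404, coefficient = 2
x_4 = 3.1667, f(x_4) = 0.000629, coefficient = 2
x_5 = 3.4583, f(x_5) = 0.097014, coefficient = 2
x_6 = 3.7500, f(x_6) = 0.326682, coefficient = 1

I ≈ (0.291667/2) × 3.177482 = 0.463383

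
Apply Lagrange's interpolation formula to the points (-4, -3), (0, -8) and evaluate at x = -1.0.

Lagrange interpolation formula:
P(x) = Σ yᵢ × Lᵢ(x)
where Lᵢ(x) = Π_{j≠i} (x - xⱼ)/(xᵢ - xⱼ)

L_0(-1.0) = (-1.0 - 0)/(-4 - 0) = 0.250000
L_1(-1.0) = (-1.0 - (-4))/(0 - (-4)) = 0.750000

P(-1.0) = (-3)×L_0(-1.0) + (-8)×L_1(-1.0)
P(-1.0) = -6.750000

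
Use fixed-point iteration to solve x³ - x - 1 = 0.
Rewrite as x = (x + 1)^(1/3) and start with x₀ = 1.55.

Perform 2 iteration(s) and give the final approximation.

Equation: x³ - x - 1 = 0
Fixed-point form: x = (x + 1)^(1/3)
x₀ = 1.55

x_1 = g(1.550000) = 1.366197
x_2 = g(1.366197) = 1.332550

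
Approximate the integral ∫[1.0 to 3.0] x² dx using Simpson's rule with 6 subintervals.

f(x) = x²
a = 1.0, b = 3.0, n = 6
h = (b - a)/n = 0.333333

Simpson's rule: (h/3)[f(x₀) + 4f(x₁) + 2f(x₂) + ... + f(xₙ)]

x_0 = 1.0000, f(x_0) = 1.000000, coefficient = 1
x_1 = 1.3333, f(x_1) = 1.777778, coefficient = 4
x_2 = 1.6667, f(x_2) = 2.777778, coefficient = 2
x_3 = 2.0000, f(x_3) = 4.000000, coefficient = 4
x_4 = 2.3333, f(x_4) = 5.444444, coefficient = 2
x_5 = 2.6667, f(x_5) = 7.111111, coefficient = 4
x_6 = 3.0000, f(x_6) = 9.000000, coefficient = 1

I ≈ (0.333333/3) × 78.000000 = 8.666667
Exact value: 8.666667
Error: 0.000000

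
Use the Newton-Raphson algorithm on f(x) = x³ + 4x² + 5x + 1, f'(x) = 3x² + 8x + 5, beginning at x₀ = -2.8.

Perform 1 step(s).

f(x) = x³ + 4x² + 5x + 1
f'(x) = 3x² + 8x + 5
x₀ = -2.8

Newton-Raphson formula: x_{n+1} = x_n - f(x_n)/f'(x_n)

Iteration 1:
  f(-2.800000) = -3.592000
  f'(-2.800000) = 6.120000
  x_1 = -2.800000 - (-3.592000)/6.120000 = -2.213072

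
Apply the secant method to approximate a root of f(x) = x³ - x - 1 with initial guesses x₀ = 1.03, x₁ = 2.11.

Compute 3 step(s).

f(x) = x³ - x - 1
x₀ = 1.03, x₁ = 2.11

Secant formula: x_{n+1} = x_n - f(x_n)(x_n - x_{n-1})/(f(x_n) - f(x_{n-1}))

Iteration 1:
  f(1.030000) = -0.937273
  f(2.110000) = 6.283931
  x_2 = 2.110000 - 6.283931×(2.110000 - 1.030000)/(6.283931 - (-0.937273))
       = 1.170178
Iteration 2:
  f(2.110000) = 6.283931
  f(1.170178) = -0.567834
  x_3 = 1.170178 - (-0.567834)×(1.170178 - 2.110000)/(-0.567834 - 6.283931)
       = 1.248065
Iteration 3:
  f(1.170178) = -0.567834
  f(1.248065) = -0.303996
  x_4 = 1.248065 - (-0.303996)×(1.248065 - 1.170178)/(-0.303996 - (-0.567834))
       = 1.337807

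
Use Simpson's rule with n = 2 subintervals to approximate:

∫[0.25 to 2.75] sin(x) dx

f(x) = sin(x)
a = 0.25, b = 2.75, n = 2
h = (b - a)/n = 1.250000

Simpson's rule: (h/3)[f(x₀) + 4f(x₁) + 2f(x₂) + ... + f(xₙ)]

x_0 = 0.2500, f(x_0) = 0.247404, coefficient = 1
x_1 = 1.5000, f(x_1) = 0.997495, coefficient = 4
x_2 = 2.7500, f(x_2) = 0.381661, coefficient = 1

I ≈ (1.250000/3) × 4.619045 = 1.924602
Exact value: 1.893215
Error: 0.031387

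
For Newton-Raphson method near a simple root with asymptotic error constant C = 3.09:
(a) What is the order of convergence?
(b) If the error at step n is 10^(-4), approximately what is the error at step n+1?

(a) Newton-Raphson has quadratic (order 2) convergence near simple roots.
    This means |e_{n+1}| ≈ C|e_n|².

(b) With |e_n| = 10^(-4) and C = 3.09:
    |e_{n+1}| ≈ 3.09 × (10^(-4))² = 3.09 × 10^(-8)

(a) 2 (quadratic); (b) |e_{n+1}| ≈ 3.090e-08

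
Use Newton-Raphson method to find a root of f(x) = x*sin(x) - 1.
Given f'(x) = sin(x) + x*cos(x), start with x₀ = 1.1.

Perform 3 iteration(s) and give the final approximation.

f(x) = x*sin(x) - 1
f'(x) = sin(x) + x*cos(x)
x₀ = 1.1

Newton-Raphson formula: x_{n+1} = x_n - f(x_n)/f'(x_n)

Iteration 1:
  f(1.100000) = -0.019672
  f'(1.100000) = 1.390163
  x_1 = 1.100000 - (-0.019672)/1.390163 = 1.114151
Iteration 2:
  f(1.114151) = -0.000009
  f'(1.114151) = 1.388810
  x_2 = 1.114151 - (-0.000009)/1.388810 = 1.114157
Iteration 3:
  f(1.114157) = 0.000000
  f'(1.114157) = 1.388809
  x_3 = 1.114157 - 0.000000/1.388809 = 1.114157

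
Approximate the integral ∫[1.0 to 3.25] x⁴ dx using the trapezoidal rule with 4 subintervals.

f(x) = x⁴
a = 1.0, b = 3.25, n = 4
h = (b - a)/n = 0.562500

Trapezoidal rule: (h/2)[f(x₀) + 2f(x₁) + 2f(x₂) + ... + f(xₙ)]

x_0 = 1.0000, f(x_0) = 1.000000, coefficient = 1
x_1 = 1.5625, f(x_1) = 5.960464, coefficient = 2
x_2 = 2.1250, f(x_2) = 20.390869, coefficient = 2
x_3 = 2.6875, f(x_3) = 52.166763, coefficient = 2
x_4 = 3.2500, f(x_4) = 111.566406, coefficient = 1

I ≈ (0.562500/2) × 269.602600 = 75.825731
Exact value: 72.318164
Error: 3.507567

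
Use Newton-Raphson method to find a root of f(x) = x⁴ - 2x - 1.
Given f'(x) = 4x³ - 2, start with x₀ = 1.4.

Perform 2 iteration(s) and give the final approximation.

f(x) = x⁴ - 2x - 1
f'(x) = 4x³ - 2
x₀ = 1.4

Newton-Raphson formula: x_{n+1} = x_n - f(x_n)/f'(x_n)

Iteration 1:
  f(1.400000) = 0.041600
  f'(1.400000) = 8.976000
  x_1 = 1.400000 - 0.041600/8.976000 = 1.395365
Iteration 2:
  f(1.395365) = 0.000252
  f'(1.395365) = 8.867355
  x_2 = 1.395365 - 0.000252/8.867355 = 1.395337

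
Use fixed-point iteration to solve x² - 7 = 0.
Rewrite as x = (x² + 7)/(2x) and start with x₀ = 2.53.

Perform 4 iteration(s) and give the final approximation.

Equation: x² - 7 = 0
Fixed-point form: x = (x² + 7)/(2x)
x₀ = 2.53

x_1 = g(2.530000) = 2.648399
x_2 = g(2.648399) = 2.645753
x_3 = g(2.645753) = 2.645751
x_4 = g(2.645751) = 2.645751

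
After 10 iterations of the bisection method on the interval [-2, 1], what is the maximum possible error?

Bisection error bound: |error| ≤ (b-a)/2^n
|error| ≤ (1 - (-2))/2^10 = 3/2^10
|error| ≤ 0.0029296875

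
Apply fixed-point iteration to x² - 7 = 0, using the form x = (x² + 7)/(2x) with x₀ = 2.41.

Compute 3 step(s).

Equation: x² - 7 = 0
Fixed-point form: x = (x² + 7)/(2x)
x₀ = 2.41

x_1 = g(2.410000) = 2.657282
x_2 = g(2.657282) = 2.645776
x_3 = g(2.645776) = 2.645751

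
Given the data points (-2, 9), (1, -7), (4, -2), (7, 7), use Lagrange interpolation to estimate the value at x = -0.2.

Lagrange interpolation formula:
P(x) = Σ yᵢ × Lᵢ(x)
where Lᵢ(x) = Π_{j≠i} (x - xⱼ)/(xᵢ - xⱼ)

L_0(-0.2) = (-0.2 - 1)/(-2 - 1) × (-0.2 - 4)/(-2 - 4) × (-0.2 - 7)/(-2 - 7) = 0.224000
L_1(-0.2) = (-0.2 - (-2))/(1 - (-2)) × (-0.2 - 4)/(1 - 4) × (-0.2 - 7)/(1 - 7) = 1.008000
L_2(-0.2) = (-0.2 - (-2))/(4 - (-2)) × (-0.2 - 1)/(4 - 1) × (-0.2 - 7)/(4 - 7) = -0.288000
L_3(-0.2) = (-0.2 - (-2))/(7 - (-2)) × (-0.2 - 1)/(7 - 1) × (-0.2 - 4)/(7 - 4) = 0.056000

P(-0.2) = 9×L_0(-0.2) + (-7)×L_1(-0.2) + (-2)×L_2(-0.2) + 7×L_3(-0.2)
P(-0.2) = -4.072000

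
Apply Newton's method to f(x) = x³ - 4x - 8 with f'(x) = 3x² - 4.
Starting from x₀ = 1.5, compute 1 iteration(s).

f(x) = x³ - 4x - 8
f'(x) = 3x² - 4
x₀ = 1.5

Newton-Raphson formula: x_{n+1} = x_n - f(x_n)/f'(x_n)

Iteration 1:
  f(1.500000) = -10.625000
  f'(1.500000) = 2.750000
  x_1 = 1.500000 - (-10.625000)/2.750000 = 5.363636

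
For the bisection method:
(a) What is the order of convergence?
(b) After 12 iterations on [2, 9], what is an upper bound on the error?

(a) Bisection has linear (order 1) convergence; the error is halved each step.

(b) Error bound = (b-a)/2^n = (9 - 2)/2^{12}
    = 7/2^{12}

(a) 1 (linear); (b) error ≤ 1.71e-03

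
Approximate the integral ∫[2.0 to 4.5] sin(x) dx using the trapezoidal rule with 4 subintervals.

f(x) = sin(x)
a = 2.0, b = 4.5, n = 4
h = (b - a)/n = 0.625000

Trapezoidal rule: (h/2)[f(x₀) + 2f(x₁) + 2f(x₂) + ... + f(xₙ)]

x_0 = 2.0000, f(x_0) = 0.909297, coefficient = 1
x_1 = 2.6250, f(x_1) = 0.493920, coefficient = 2
x_2 = 3.2500, f(x_2) = -0.108195, coefficient = 2
x_3 = 3.8750, f(x_3) = -0.669405, coefficient = 2
x_4 = 4.5000, f(x_4) = -0.977530, coefficient = 1

I ≈ (0.625000/2) × -0.635592 = -0.198623
Exact value: -0.205351
Error: 0.006729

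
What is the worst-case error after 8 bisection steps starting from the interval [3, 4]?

Bisection error bound: |error| ≤ (b-a)/2^n
|error| ≤ (4 - 3)/2^8 = 1/2^8
|error| ≤ 0.0039062500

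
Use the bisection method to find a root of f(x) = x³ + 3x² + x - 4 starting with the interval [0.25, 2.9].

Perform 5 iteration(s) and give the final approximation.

f(x) = x³ + 3x² + x - 4
Initial interval: [0.25, 2.9]

Iteration 1:
  c_1 = (0.250000 + 2.900000)/2 = 1.575000
  f(c_1) = f(1.575000) = 8.923859
  f(a) × f(c) < 0, new interval: [0.250000, 1.575000]
Iteration 2:
  c_2 = (0.250000 + 1.575000)/2 = 0.912500
  f(c_2) = f(0.912500) = 0.170268
  f(a) × f(c) < 0, new interval: [0.250000, 0.912500]
Iteration 3:
  c_3 = (0.250000 + 0.912500)/2 = 0.581250
  f(c_3) = f(0.581250) = -2.208819
  f(a) × f(c) ≥ 0, new interval: [0.581250, 0.912500]
Iteration 4:
  c_4 = (0.581250 + 0.912500)/2 = 0.746875
  f(c_4) = f(0.746875) = -1.163035
  f(a) × f(c) ≥ 0, new interval: [0.746875, 0.912500]
Iteration 5:
  c_5 = (0.746875 + 0.912500)/2 = 0.829687
  f(c_5) = f(0.829687) = -0.534027
  f(a) × f(c) ≥ 0, new interval: [0.829687, 0.912500]

After 5 iteration(s), the approximation is c_5 = 0.829687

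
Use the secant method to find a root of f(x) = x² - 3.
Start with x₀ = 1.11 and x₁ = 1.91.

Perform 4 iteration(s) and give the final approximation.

f(x) = x² - 3
x₀ = 1.11, x₁ = 1.91

Secant formula: x_{n+1} = x_n - f(x_n)(x_n - x_{n-1})/(f(x_n) - f(x_{n-1}))

Iteration 1:
  f(1.110000) = -1.767900
  f(1.910000) = 0.648100
  x_2 = 1.910000 - 0.648100×(1.910000 - 1.110000)/(0.648100 - (-1.767900))
       = 1.695397
Iteration 2:
  f(1.910000) = 0.648100
  f(1.695397) = -0.125628
  x_3 = 1.695397 - (-0.125628)×(1.695397 - 1.910000)/(-0.125628 - 0.648100)
       = 1.730242
Iteration 3:
  f(1.695397) = -0.125628
  f(1.730242) = -0.006264
  x_4 = 1.730242 - (-0.006264)×(1.730242 - 1.695397)/(-0.006264 - (-0.125628))
       = 1.732070
Iteration 4:
  f(1.730242) = -0.006264
  f(1.732070) = 0.000067
  x_5 = 1.732070 - 0.000067×(1.732070 - 1.730242)/(0.000067 - (-0.006264))
       = 1.732051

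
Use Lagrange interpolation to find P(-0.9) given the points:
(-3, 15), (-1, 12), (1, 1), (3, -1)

Lagrange interpolation formula:
P(x) = Σ yᵢ × Lᵢ(x)
where Lᵢ(x) = Π_{j≠i} (x - xⱼ)/(xᵢ - xⱼ)

L_0(-0.9) = (-0.9 - (-1))/(-3 - (-1)) × (-0.9 - 1)/(-3 - 1) × (-0.9 - 3)/(-3 - 3) = -0.015437
L_1(-0.9) = (-0.9 - (-3))/(-1 - (-3)) × (-0.9 - 1)/(-1 - 1) × (-0.9 - 3)/(-1 - 3) = 0.972562
L_2(-0.9) = (-0.9 - (-3))/(1 - (-3)) × (-0.9 - (-1))/(1 - (-1)) × (-0.9 - 3)/(1 - 3) = 0.051187
L_3(-0.9) = (-0.9 - (-3))/(3 - (-3)) × (-0.9 - (-1))/(3 - (-1)) × (-0.9 - 1)/(3 - 1) = -0.008312

P(-0.9) = 15×L_0(-0.9) + 12×L_1(-0.9) + 1×L_2(-0.9) + (-1)×L_3(-0.9)
P(-0.9) = 11.498687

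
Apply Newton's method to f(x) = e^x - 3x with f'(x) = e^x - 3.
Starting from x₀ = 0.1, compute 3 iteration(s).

f(x) = e^x - 3x
f'(x) = e^x - 3
x₀ = 0.1

Newton-Raphson formula: x_{n+1} = x_n - f(x_n)/f'(x_n)

Iteration 1:
  f(0.100000) = 0.805171
  f'(0.100000) = -1.894829
  x_1 = 0.100000 - 0.805171/(-1.894829) = 0.524931
Iteration 2:
  f(0.524931) = 0.115550
  f'(0.524931) = -1.309658
  x_2 = 0.524931 - 0.115550/(-1.309658) = 0.613160
Iteration 3:
  f(0.613160) = 0.006777
  f'(0.613160) = -1.153745
  x_3 = 0.613160 - 0.006777/(-1.153745) = 0.619033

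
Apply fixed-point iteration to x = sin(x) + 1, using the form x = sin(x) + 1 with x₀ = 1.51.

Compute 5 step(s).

Equation: x = sin(x) + 1
Fixed-point form: x = sin(x) + 1
x₀ = 1.51

x_1 = g(1.510000) = 1.998152
x_2 = g(1.998152) = 1.910065
x_3 = g(1.910065) = 1.942998
x_4 = g(1.942998) = 1.931529
x_5 = g(1.931529) = 1.935639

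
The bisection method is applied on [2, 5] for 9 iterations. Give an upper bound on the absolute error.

Bisection error bound: |error| ≤ (b-a)/2^n
|error| ≤ (5 - 2)/2^9 = 3/2^9
|error| ≤ 0.0058593750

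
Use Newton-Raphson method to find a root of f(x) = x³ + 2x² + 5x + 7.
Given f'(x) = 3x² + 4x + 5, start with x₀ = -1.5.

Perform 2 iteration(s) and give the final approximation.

f(x) = x³ + 2x² + 5x + 7
f'(x) = 3x² + 4x + 5
x₀ = -1.5

Newton-Raphson formula: x_{n+1} = x_n - f(x_n)/f'(x_n)

Iteration 1:
  f(-1.500000) = 0.625000
  f'(-1.500000) = 5.750000
  x_1 = -1.500000 - 0.625000/5.750000 = -1.608696
Iteration 2:
  f(-1.608696) = -0.030821
  f'(-1.608696) = 6.328922
  x_2 = -1.608696 - (-0.030821)/6.328922 = -1.603826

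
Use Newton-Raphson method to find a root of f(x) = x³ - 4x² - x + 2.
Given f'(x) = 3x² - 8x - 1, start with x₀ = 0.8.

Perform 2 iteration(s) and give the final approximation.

f(x) = x³ - 4x² - x + 2
f'(x) = 3x² - 8x - 1
x₀ = 0.8

Newton-Raphson formula: x_{n+1} = x_n - f(x_n)/f'(x_n)

Iteration 1:
  f(0.800000) = -0.848000
  f'(0.800000) = -5.480000
  x_1 = 0.800000 - (-0.848000)/(-5.480000) = 0.645255
Iteration 2:
  f(0.645255) = -0.042019
  f'(0.645255) = -4.912980
  x_2 = 0.645255 - (-0.042019)/(-4.912980) = 0.636703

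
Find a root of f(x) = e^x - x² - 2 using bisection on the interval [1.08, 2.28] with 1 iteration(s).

f(x) = e^x - x² - 2
Initial interval: [1.08, 2.28]

Iteration 1:
  c_1 = (1.080000 + 2.280000)/2 = 1.680000
  f(c_1) = f(1.680000) = 0.543156
  f(a) × f(c) < 0, new interval: [1.080000, 1.680000]

After 1 iteration(s), the approximation is c_1 = 1.680000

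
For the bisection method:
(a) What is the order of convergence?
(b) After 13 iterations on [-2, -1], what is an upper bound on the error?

(a) Bisection has linear (order 1) convergence; the error is halved each step.

(b) Error bound = (b-a)/2^n = (-1 - (-2))/2^{13}
    = 1/2^{13}

(a) 1 (linear); (b) error ≤ 1.22e-04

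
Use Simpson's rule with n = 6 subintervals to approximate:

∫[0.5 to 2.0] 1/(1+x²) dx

f(x) = 1/(1+x²)
a = 0.5, b = 2.0, n = 6
h = (b - a)/n = 0.250000

Simpson's rule: (h/3)[f(x₀) + 4f(x₁) + 2f(x₂) + ... + f(xₙ)]

x_0 = 0.5000, f(x_0) = 0.800000, coefficient = 1
x_1 = 0.7500, f(x_1) = 0.640000, coefficient = 4
x_2 = 1.0000, f(x_2) = 0.500000, coefficient = 2
x_3 = 1.2500, f(x_3) = 0.390244, coefficient = 4
x_4 = 1.5000, f(x_4) = 0.307692, coefficient = 2
x_5 = 1.7500, f(x_5) = 0.246154, coefficient = 4
x_6 = 2.0000, f(x_6) = 0.200000, coefficient = 1

I ≈ (0.250000/3) × 7.720976 = 0.643415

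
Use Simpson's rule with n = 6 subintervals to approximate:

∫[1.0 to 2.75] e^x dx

f(x) = e^x
a = 1.0, b = 2.75, n = 6
h = (b - a)/n = 0.291667

Simpson's rule: (h/3)[f(x₀) + 4f(x₁) + 2f(x₂) + ... + f(xₙ)]

x_0 = 1.0000, f(x_0) = 2.718282, coefficient = 1
x_1 = 1.2917, f(x_1) = 3.638846, coefficient = 4
x_2 = 1.5833, f(x_2) = 4.871166, coefficient = 2
x_3 = 1.8750, f(x_3) = 6.520819, coefficient = 4
x_4 = 2.1667, f(x_4) = 8.729138, coefficient = 2
x_5 = 2.4583, f(x_5) = 11.685320, coefficient = 4
x_6 = 2.7500, f(x_6) = 15.642632, coefficient = 1

I ≈ (0.291667/3) × 132.941463 = 12.924864
Exact value: 12.924350
Error: 0.000514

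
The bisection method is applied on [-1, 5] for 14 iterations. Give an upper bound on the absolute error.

Bisection error bound: |error| ≤ (b-a)/2^n
|error| ≤ (5 - (-1))/2^14 = 6/2^14
|error| ≤ 0.0003662109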